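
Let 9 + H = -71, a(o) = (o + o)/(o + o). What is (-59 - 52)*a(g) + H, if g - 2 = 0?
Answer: -191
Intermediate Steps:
g = 2 (g = 2 + 0 = 2)
a(o) = 1 (a(o) = (2*o)/((2*o)) = (2*o)*(1/(2*o)) = 1)
H = -80 (H = -9 - 71 = -80)
(-59 - 52)*a(g) + H = (-59 - 52)*1 - 80 = -111*1 - 80 = -111 - 80 = -191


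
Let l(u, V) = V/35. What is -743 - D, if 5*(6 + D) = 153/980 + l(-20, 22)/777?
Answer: -400871371/543900 ≈ -737.03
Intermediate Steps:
l(u, V) = V/35 (l(u, V) = V*(1/35) = V/35)
D = -3246329/543900 (D = -6 + (153/980 + ((1/35)*22)/777)/5 = -6 + (153*(1/980) + (22/35)*(1/777))/5 = -6 + (153/980 + 22/27195)/5 = -6 + (1/5)*(17071/108780) = -6 + 17071/543900 = -3246329/543900 ≈ -5.9686)
-743 - D = -743 - 1*(-3246329/543900) = -743 + 3246329/543900 = -400871371/543900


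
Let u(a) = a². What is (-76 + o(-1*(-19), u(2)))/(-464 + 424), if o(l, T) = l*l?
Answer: -57/8 ≈ -7.1250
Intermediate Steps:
o(l, T) = l²
(-76 + o(-1*(-19), u(2)))/(-464 + 424) = (-76 + (-1*(-19))²)/(-464 + 424) = (-76 + 19²)/(-40) = (-76 + 361)*(-1/40) = 285*(-1/40) = -57/8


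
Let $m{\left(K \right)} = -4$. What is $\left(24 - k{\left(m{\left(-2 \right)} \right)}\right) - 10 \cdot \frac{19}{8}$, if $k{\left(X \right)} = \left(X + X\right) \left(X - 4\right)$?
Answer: $- \frac{255}{4} \approx -63.75$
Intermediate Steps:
$k{\left(X \right)} = 2 X \left(-4 + X\right)$
$\left(24 - k{\left(m{\left(-2 \right)} \right)}\right) - 10 \cdot \frac{19}{8} = \left(24 - 2 \left(-4\right) \left(-4 - 4\right)\right) - 10 \cdot \frac{19}{8} = \left(24 - 2 \left(-4\right) \left(-8\right)\right) - 10 \cdot 19 \cdot \frac{1}{8} = \left(24 - 64\right) - \frac{95}{4} = -40 - \frac{95}{4} = - \frac{255}{4}$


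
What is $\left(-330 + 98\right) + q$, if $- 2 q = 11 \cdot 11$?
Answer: $- \frac{585}{2} \approx -292.5$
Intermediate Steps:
$q = - \frac{121}{2}$ ($q = - \frac{11 \cdot 11}{2} = \left(- \frac{1}{2}\right) 121 = - \frac{121}{2} \approx -60.5$)
$\left(-330 + 98\right) + q = \left(-330 + 98\right) - \frac{121}{2} = -232 - \frac{121}{2} = - \frac{585}{2}$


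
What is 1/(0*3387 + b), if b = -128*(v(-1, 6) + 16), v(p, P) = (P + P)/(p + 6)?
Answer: -5/11776 ≈ -0.00042459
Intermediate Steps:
v(p, P) = 2*P/(6 + p) (v(p, P) = (2*P)/(6 + p) = 2*P/(6 + p))
b = -11776/5 (b = -128*(2*6/(6 - 1) + 16) = -128*(2*6/5 + 16) = -128*(2*6*(⅕) + 16) = -128*(12/5 + 16) = -128*92/5 = -11776/5 ≈ -2355.2)
1/(0*3387 + b) = 1/(0*3387 - 11776/5) = 1/(0 - 11776/5) = 1/(-11776/5) = -5/11776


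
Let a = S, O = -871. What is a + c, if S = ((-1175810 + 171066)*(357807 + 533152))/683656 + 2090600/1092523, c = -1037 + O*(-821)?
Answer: -55584442873851507/93363738011 ≈ -5.9535e+5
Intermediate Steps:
c = 714054 (c = -1037 - 871*(-821) = -1037 + 715091 = 714054)
S = -122251193455558101/93363738011 (S = -1004744*890959*(1/683656) + 2090600*(1/1092523) = -895185709496*1/683656 + 2090600/1092523 = -111898213687/85457 + 2090600/1092523 = -122251193455558101/93363738011 ≈ -1.3094e+6)
a = -122251193455558101/93363738011 ≈ -1.3094e+6
a + c = -122251193455558101/93363738011 + 714054 = -55584442873851507/93363738011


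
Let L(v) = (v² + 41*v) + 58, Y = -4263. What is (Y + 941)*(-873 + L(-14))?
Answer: 3963146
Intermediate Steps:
L(v) = 58 + v² + 41*v
(Y + 941)*(-873 + L(-14)) = (-4263 + 941)*(-873 + (58 + (-14)² + 41*(-14))) = -3322*(-873 + (58 + 196 - 574)) = -3322*(-873 - 320) = -3322*(-1193) = 3963146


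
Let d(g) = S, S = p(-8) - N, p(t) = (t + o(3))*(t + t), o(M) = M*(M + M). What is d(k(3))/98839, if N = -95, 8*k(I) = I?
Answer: -5/7603 ≈ -0.00065763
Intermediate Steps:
k(I) = I/8
o(M) = 2*M² (o(M) = M*(2*M) = 2*M²)
p(t) = 2*t*(18 + t) (p(t) = (t + 2*3²)*(t + t) = (t + 2*9)*(2*t) = (t + 18)*(2*t) = (18 + t)*(2*t) = 2*t*(18 + t))
S = -65 (S = 2*(-8)*(18 - 8) - 1*(-95) = 2*(-8)*10 + 95 = -160 + 95 = -65)
d(g) = -65
d(k(3))/98839 = -65/98839 = -65*1/98839 = -5/7603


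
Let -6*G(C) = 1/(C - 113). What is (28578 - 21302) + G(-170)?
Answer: 12354649/1698 ≈ 7276.0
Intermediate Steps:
G(C) = -1/(6*(-113 + C)) (G(C) = -1/(6*(C - 113)) = -1/(6*(-113 + C)))
(28578 - 21302) + G(-170) = (28578 - 21302) - 1/(-678 + 6*(-170)) = 7276 - 1/(-678 - 1020) = 7276 - 1/(-1698) = 7276 - 1*(-1/1698) = 7276 + 1/1698 = 12354649/1698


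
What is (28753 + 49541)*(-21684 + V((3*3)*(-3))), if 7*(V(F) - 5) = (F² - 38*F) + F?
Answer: -11746057350/7 ≈ -1.6780e+9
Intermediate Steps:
V(F) = 5 - 37*F/7 + F²/7 (V(F) = 5 + ((F² - 38*F) + F)/7 = 5 + (F² - 37*F)/7 = 5 + (-37*F/7 + F²/7) = 5 - 37*F/7 + F²/7)
(28753 + 49541)*(-21684 + V((3*3)*(-3))) = (28753 + 49541)*(-21684 + (5 - 37*3*3*(-3)/7 + ((3*3)*(-3))²/7)) = 78294*(-21684 + (5 - 333*(-3)/7 + (9*(-3))²/7)) = 78294*(-21684 + (5 - 37/7*(-27) + (⅐)*(-27)²)) = 78294*(-21684 + (5 + 999/7 + (⅐)*729)) = 78294*(-21684 + (5 + 999/7 + 729/7)) = 78294*(-21684 + 1763/7) = 78294*(-150025/7) = -11746057350/7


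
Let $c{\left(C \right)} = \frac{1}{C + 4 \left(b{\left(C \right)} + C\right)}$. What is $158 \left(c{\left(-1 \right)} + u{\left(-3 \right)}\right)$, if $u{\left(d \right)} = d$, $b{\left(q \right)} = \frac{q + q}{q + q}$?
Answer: $-632$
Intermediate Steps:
$b{\left(q \right)} = 1$ ($b{\left(q \right)} = \frac{2 q}{2 q} = 2 q \frac{1}{2 q} = 1$)
$c{\left(C \right)} = \frac{1}{4 + 5 C}$ ($c{\left(C \right)} = \frac{1}{C + 4 \left(1 + C\right)} = \frac{1}{C + \left(4 + 4 C\right)} = \frac{1}{4 + 5 C}$)
$158 \left(c{\left(-1 \right)} + u{\left(-3 \right)}\right) = 158 \left(\frac{1}{4 + 5 \left(-1\right)} - 3\right) = 158 \left(\frac{1}{4 - 5} - 3\right) = 158 \left(\frac{1}{-1} - 3\right) = 158 \left(-1 - 3\right) = 158 \left(-4\right) = -632$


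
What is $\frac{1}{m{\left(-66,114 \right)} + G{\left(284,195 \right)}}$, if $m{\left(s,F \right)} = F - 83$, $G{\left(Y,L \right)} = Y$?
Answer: $\frac{1}{315} \approx 0.0031746$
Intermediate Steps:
$m{\left(s,F \right)} = -83 + F$ ($m{\left(s,F \right)} = F - 83 = -83 + F$)
$\frac{1}{m{\left(-66,114 \right)} + G{\left(284,195 \right)}} = \frac{1}{\left(-83 + 114\right) + 284} = \frac{1}{31 + 284} = \frac{1}{315}$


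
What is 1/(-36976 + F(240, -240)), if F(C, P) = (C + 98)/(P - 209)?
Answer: -449/16602562 ≈ -2.7044e-5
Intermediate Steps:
F(C, P) = (98 + C)/(-209 + P)
1/(-36976 + F(240, -240)) = 1/(-36976 + (98 + 240)/(-209 - 240)) = 1/(-36976 + 338/(-449)) = 1/(-36976 - 1/449*338) = 1/(-36976 - 338/449) = 1/(-16602562/449) = -449/16602562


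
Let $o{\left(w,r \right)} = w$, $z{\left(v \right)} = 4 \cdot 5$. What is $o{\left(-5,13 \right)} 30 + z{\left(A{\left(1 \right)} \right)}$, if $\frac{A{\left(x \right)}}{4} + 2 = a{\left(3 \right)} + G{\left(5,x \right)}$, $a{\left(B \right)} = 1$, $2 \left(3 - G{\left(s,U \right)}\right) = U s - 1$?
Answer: $-130$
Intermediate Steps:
$G{\left(s,U \right)} = \frac{7}{2} - \frac{U s}{2}$ ($G{\left(s,U \right)} = 3 - \frac{U s - 1}{2} = 3 - \frac{-1 + U s}{2} = 3 - \left(- \frac{1}{2} + \frac{U s}{2}\right) = \frac{7}{2} - \frac{U s}{2}$)
$A{\left(x \right)} = 10 - 10 x$ ($A{\left(x \right)} = -8 + 4 \left(1 - \left(- \frac{7}{2} + \frac{1}{2} x 5\right)\right) = -8 + 4 \left(1 - \left(- \frac{7}{2} + \frac{5 x}{2}\right)\right) = -8 + 4 \left(\frac{9}{2} - \frac{5 x}{2}\right) = -8 - \left(-18 + 10 x\right) = 10 - 10 x$)
$z{\left(v \right)} = 20$
$o{\left(-5,13 \right)} 30 + z{\left(A{\left(1 \right)} \right)} = \left(-5\right) 30 + 20 = -150 + 20 = -130$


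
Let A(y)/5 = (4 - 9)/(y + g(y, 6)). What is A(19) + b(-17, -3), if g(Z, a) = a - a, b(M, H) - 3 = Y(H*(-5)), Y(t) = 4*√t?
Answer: 32/19 + 4*√15 ≈ 17.176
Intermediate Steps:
b(M, H) = 3 + 4*√5*√(-H) (b(M, H) = 3 + 4*√(H*(-5)) = 3 + 4*√(-5*H) = 3 + 4*(√5*√(-H)) = 3 + 4*√5*√(-H))
g(Z, a) = 0
A(y) = -25/y (A(y) = 5*((4 - 9)/(y + 0)) = 5*(-5/y) = -25/y)
A(19) + b(-17, -3) = -25/19 + (3 + 4*√5*√(-1*(-3))) = -25*1/19 + (3 + 4*√5*√3) = -25/19 + (3 + 4*√15) = 32/19 + 4*√15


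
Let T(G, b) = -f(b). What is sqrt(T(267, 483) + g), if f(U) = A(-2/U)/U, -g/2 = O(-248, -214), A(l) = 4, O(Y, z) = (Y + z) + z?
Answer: 2*sqrt(78851199)/483 ≈ 36.769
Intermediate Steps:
O(Y, z) = Y + 2*z
g = 1352 (g = -2*(-248 + 2*(-214)) = -2*(-248 - 428) = -2*(-676) = 1352)
f(U) = 4/U
T(G, b) = -4/b
sqrt(T(267, 483) + g) = sqrt(-4/483 + 1352) = sqrt(653012/483) = 2*sqrt(78851199)/483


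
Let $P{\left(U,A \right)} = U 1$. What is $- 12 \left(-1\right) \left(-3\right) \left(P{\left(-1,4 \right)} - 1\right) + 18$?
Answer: $90$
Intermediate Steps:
$P{\left(U,A \right)} = U$
$- 12 \left(-1\right) \left(-3\right) \left(P{\left(-1,4 \right)} - 1\right) + 18 = - 12 \left(-1\right) \left(-3\right) \left(-1 - 1\right) + 18 = - 12 \cdot 3 \left(-2\right) + 18 = \left(-12\right) \left(-6\right) + 18 = 72 + 18 = 90$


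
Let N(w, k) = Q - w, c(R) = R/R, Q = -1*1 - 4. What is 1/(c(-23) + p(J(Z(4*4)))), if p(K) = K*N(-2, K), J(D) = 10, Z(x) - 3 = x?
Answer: -1/29 ≈ -0.034483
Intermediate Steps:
Z(x) = 3 + x
Q = -5 (Q = -1 - 4 = -5)
c(R) = 1
N(w, k) = -5 - w
p(K) = -3*K (p(K) = K*(-5 - 1*(-2)) = K*(-5 + 2) = K*(-3) = -3*K)
1/(c(-23) + p(J(Z(4*4)))) = 1/(1 - 3*10) = 1/(1 - 30) = 1/(-29) = -1/29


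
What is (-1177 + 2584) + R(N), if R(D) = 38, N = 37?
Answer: 1445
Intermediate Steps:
(-1177 + 2584) + R(N) = (-1177 + 2584) + 38 = 1407 + 38 = 1445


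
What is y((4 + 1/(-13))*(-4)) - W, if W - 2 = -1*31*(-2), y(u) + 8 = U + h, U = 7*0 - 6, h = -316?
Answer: -394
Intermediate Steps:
U = -6 (U = 0 - 6 = -6)
y(u) = -330 (y(u) = -8 + (-6 - 316) = -8 - 322 = -330)
W = 64 (W = 2 - 1*31*(-2) = 2 - 31*(-2) = 2 + 62 = 64)
y((4 + 1/(-13))*(-4)) - W = -330 - 1*64 = -330 - 64 = -394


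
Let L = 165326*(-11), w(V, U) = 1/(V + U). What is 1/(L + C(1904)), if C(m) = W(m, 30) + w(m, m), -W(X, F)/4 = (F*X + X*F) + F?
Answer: -3808/8665736127 ≈ -4.3943e-7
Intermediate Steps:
w(V, U) = 1/(U + V)
W(X, F) = -4*F - 8*F*X (W(X, F) = -4*((F*X + X*F) + F) = -4*((F*X + F*X) + F) = -4*(2*F*X + F) = -4*(F + 2*F*X) = -4*F - 8*F*X)
L = -1818586
C(m) = -120 + 1/(2*m) - 240*m (C(m) = -4*30*(1 + 2*m) + 1/(m + m) = (-120 - 240*m) + 1/(2*m) = -120 + 1/(2*m) - 240*m)
1/(L + C(1904)) = 1/(-1818586 + (-120 + (½)/1904 - 240*1904)) = 1/(-1818586 + (-120 + (½)*(1/1904) - 456960)) = 1/(-1818586 + (-120 + 1/3808 - 456960)) = 1/(-1818586 - 1740560639/3808) = 1/(-8665736127/3808) = -3808/8665736127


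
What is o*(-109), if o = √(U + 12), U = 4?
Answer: -436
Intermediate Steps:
o = 4 (o = √(4 + 12) = √16 = 4)
o*(-109) = 4*(-109) = -436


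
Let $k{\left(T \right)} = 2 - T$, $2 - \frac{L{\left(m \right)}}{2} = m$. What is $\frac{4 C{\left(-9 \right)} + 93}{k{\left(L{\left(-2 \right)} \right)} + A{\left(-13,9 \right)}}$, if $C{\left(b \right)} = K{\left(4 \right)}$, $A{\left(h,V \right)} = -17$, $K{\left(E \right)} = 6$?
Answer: $- \frac{117}{23} \approx -5.087$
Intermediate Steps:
$L{\left(m \right)} = 4 - 2 m$
$C{\left(b \right)} = 6$
$\frac{4 C{\left(-9 \right)} + 93}{k{\left(L{\left(-2 \right)} \right)} + A{\left(-13,9 \right)}} = \frac{4 \cdot 6 + 93}{\left(2 - \left(4 - -4\right)\right) - 17} = \frac{24 + 93}{\left(2 - \left(4 + 4\right)\right) - 17} = \frac{117}{\left(2 - 8\right) - 17} = \frac{117}{-6 - 17} = \frac{117}{-23} = 117 \left(- \frac{1}{23}\right) = - \frac{117}{23}$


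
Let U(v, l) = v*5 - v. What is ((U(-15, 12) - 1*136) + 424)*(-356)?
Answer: -81168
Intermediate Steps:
U(v, l) = 4*v (U(v, l) = 5*v - v = 4*v)
((U(-15, 12) - 1*136) + 424)*(-356) = ((4*(-15) - 1*136) + 424)*(-356) = ((-60 - 136) + 424)*(-356) = (-196 + 424)*(-356) = 228*(-356) = -81168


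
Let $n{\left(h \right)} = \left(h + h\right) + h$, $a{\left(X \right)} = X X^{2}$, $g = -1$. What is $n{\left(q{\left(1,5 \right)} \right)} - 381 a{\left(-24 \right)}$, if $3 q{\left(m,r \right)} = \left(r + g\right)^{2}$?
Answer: $5266960$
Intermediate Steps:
$q{\left(m,r \right)} = \frac{\left(-1 + r\right)^{2}}{3}$ ($q{\left(m,r \right)} = \frac{\left(r - 1\right)^{2}}{3} = \frac{\left(-1 + r\right)^{2}}{3}$)
$a{\left(X \right)} = X^{3}$
$n{\left(h \right)} = 3 h$ ($n{\left(h \right)} = 2 h + h = 3 h$)
$n{\left(q{\left(1,5 \right)} \right)} - 381 a{\left(-24 \right)} = 3 \frac{\left(-1 + 5\right)^{2}}{3} - 381 \left(-24\right)^{3} = 3 \frac{4^{2}}{3} - -5266944 = 3 \cdot \frac{1}{3} \cdot 16 + 5266944 = 3 \cdot \frac{16}{3} + 5266944 = 16 + 5266944 = 5266960$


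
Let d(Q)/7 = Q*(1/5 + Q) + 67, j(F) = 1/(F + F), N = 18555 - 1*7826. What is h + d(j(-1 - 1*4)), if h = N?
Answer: 1119793/100 ≈ 11198.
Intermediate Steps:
N = 10729 (N = 18555 - 7826 = 10729)
h = 10729
j(F) = 1/(2*F)
d(Q) = 469 + 7*Q*(⅕ + Q) (d(Q) = 7*(Q*(1/5 + Q) + 67) = 7*(Q*(⅕ + Q) + 67) = 7*(67 + Q*(⅕ + Q)) = 469 + 7*Q*(⅕ + Q))
h + d(j(-1 - 1*4)) = 10729 + (469 + 7*(1/(2*(-1 - 1*4)))² + 7*(1/(2*(-1 - 1*4)))/5) = 10729 + (469 + 7*(1/(2*(-1 - 4)))² + 7*(1/(2*(-1 - 4)))/5) = 10729 + (469 + 7*((½)/(-5))² + 7*((½)/(-5))/5) = 10729 + (469 + 7*((½)*(-⅕))² + 7*((½)*(-⅕))/5) = 10729 + (469 + 7*(-⅒)² + (7/5)*(-⅒)) = 10729 + (469 + 7*(1/100) - 7/50) = 10729 + (469 + 7/100 - 7/50) = 10729 + 46893/100 = 1119793/100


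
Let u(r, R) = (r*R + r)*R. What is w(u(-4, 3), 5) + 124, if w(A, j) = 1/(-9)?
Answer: 1115/9 ≈ 123.89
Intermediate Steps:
u(r, R) = R*(r + R*r) (u(r, R) = (R*r + r)*R = (r + R*r)*R = R*(r + R*r))
w(A, j) = -⅑
w(u(-4, 3), 5) + 124 = -⅑ + 124 = 1115/9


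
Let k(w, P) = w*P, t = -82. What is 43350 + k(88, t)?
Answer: 36134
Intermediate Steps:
k(w, P) = P*w
43350 + k(88, t) = 43350 - 82*88 = 43350 - 7216 = 36134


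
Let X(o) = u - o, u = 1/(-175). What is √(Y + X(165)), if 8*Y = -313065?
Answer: I*√770243362/140 ≈ 198.24*I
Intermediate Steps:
u = -1/175 ≈ -0.0057143
X(o) = -1/175 - o
Y = -313065/8 (Y = (⅛)*(-313065) = -313065/8 ≈ -39133.)
√(Y + X(165)) = √(-313065/8 + (-1/175 - 1*165)) = √(-313065/8 + (-1/175 - 165)) = √(-313065/8 - 28876/175) = √(-55017383/1400) = I*√770243362/140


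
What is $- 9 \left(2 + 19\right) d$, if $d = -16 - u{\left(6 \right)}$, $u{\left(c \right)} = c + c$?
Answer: $5292$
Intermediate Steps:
$u{\left(c \right)} = 2 c$
$d = -28$ ($d = -16 - 2 \cdot 6 = -16 - 12 = -28$)
$- 9 \left(2 + 19\right) d = - 9 \left(2 + 19\right) \left(-28\right) = \left(-9\right) 21 \left(-28\right) = \left(-189\right) \left(-28\right) = 5292$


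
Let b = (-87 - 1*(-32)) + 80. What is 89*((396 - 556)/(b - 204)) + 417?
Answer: 88883/179 ≈ 496.55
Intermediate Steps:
b = 25 (b = (-87 + 32) + 80 = -55 + 80 = 25)
89*((396 - 556)/(b - 204)) + 417 = 89*((396 - 556)/(25 - 204)) + 417 = 89*(-160/(-179)) + 417 = 89*(-160*(-1/179)) + 417 = 89*(160/179) + 417 = 14240/179 + 417 = 88883/179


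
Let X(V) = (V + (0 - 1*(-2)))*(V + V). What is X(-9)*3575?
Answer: 450450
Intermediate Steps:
X(V) = 2*V*(2 + V) (X(V) = (V + (0 + 2))*(2*V) = (V + 2)*(2*V) = (2 + V)*(2*V) = 2*V*(2 + V))
X(-9)*3575 = (2*(-9)*(2 - 9))*3575 = (2*(-9)*(-7))*3575 = 126*3575 = 450450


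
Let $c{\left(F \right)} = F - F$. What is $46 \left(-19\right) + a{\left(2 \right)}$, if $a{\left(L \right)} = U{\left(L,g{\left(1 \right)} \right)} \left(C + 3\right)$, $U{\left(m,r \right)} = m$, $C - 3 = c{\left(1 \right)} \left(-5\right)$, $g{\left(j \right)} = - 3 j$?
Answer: $-862$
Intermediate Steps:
$c{\left(F \right)} = 0$
$C = 3$ ($C = 3 + 0 \left(-5\right) = 3 + 0 = 3$)
$a{\left(L \right)} = 6 L$ ($a{\left(L \right)} = L \left(3 + 3\right) = L 6 = 6 L$)
$46 \left(-19\right) + a{\left(2 \right)} = 46 \left(-19\right) + 6 \cdot 2 = -874 + 12 = -862$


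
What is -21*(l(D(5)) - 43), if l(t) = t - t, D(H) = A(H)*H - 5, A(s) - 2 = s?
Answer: 903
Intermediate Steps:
A(s) = 2 + s
D(H) = -5 + H*(2 + H) (D(H) = (2 + H)*H - 5 = H*(2 + H) - 5 = -5 + H*(2 + H))
l(t) = 0
-21*(l(D(5)) - 43) = -21*(0 - 43) = -21*(-43) = 903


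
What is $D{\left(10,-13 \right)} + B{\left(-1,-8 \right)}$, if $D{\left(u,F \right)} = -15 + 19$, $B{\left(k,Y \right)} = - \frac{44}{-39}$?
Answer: $\frac{200}{39} \approx 5.1282$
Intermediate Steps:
$B{\left(k,Y \right)} = \frac{44}{39}$ ($B{\left(k,Y \right)} = \left(-44\right) \left(- \frac{1}{39}\right) = \frac{44}{39}$)
$D{\left(u,F \right)} = 4$
$D{\left(10,-13 \right)} + B{\left(-1,-8 \right)} = 4 + \frac{44}{39} = \frac{200}{39}$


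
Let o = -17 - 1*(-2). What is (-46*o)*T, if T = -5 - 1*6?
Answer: -7590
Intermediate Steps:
T = -11 (T = -5 - 6 = -11)
o = -15 (o = -17 + 2 = -15)
(-46*o)*T = -46*(-15)*(-11) = 690*(-11) = -7590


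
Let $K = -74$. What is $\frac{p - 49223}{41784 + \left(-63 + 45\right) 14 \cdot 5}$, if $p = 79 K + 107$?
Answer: $- \frac{27481}{20262} \approx -1.3563$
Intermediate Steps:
$p = -5739$ ($p = 79 \left(-74\right) + 107 = -5846 + 107 = -5739$)
$\frac{p - 49223}{41784 + \left(-63 + 45\right) 14 \cdot 5} = \frac{-5739 - 49223}{41784 + \left(-63 + 45\right) 14 \cdot 5} = - \frac{54962}{41784 - 1260} = - \frac{54962}{40524} = \left(-54962\right) \frac{1}{40524} = - \frac{27481}{20262}$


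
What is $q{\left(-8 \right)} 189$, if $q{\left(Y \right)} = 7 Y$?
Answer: $-10584$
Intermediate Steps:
$q{\left(-8 \right)} 189 = 7 \left(-8\right) 189 = \left(-56\right) 189 = -10584$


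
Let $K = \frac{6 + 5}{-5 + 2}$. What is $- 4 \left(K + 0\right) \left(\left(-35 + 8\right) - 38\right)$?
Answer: $- \frac{2860}{3} \approx -953.33$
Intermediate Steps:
$K = - \frac{11}{3}$ ($K = \frac{11}{-3} = 11 \left(- \frac{1}{3}\right) = - \frac{11}{3} \approx -3.6667$)
$- 4 \left(K + 0\right) \left(\left(-35 + 8\right) - 38\right) = - 4 \left(- \frac{11}{3} + 0\right) \left(\left(-35 + 8\right) - 38\right) = \left(-4\right) \left(- \frac{11}{3}\right) \left(-27 - 38\right) = \frac{44}{3} \left(-65\right) = - \frac{2860}{3}$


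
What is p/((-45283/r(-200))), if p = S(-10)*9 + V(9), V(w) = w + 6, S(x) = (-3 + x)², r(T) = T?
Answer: 307200/45283 ≈ 6.7840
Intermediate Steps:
V(w) = 6 + w
p = 1536 (p = (-3 - 10)²*9 + (6 + 9) = (-13)²*9 + 15 = 169*9 + 15 = 1521 + 15 = 1536)
p/((-45283/r(-200))) = 1536/((-45283/(-200))) = 1536/((-45283*(-1/200))) = 1536/(45283/200) = 1536*(200/45283) = 307200/45283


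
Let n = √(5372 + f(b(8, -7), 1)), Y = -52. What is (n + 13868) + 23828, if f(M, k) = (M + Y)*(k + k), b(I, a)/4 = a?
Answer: 37696 + 2*√1303 ≈ 37768.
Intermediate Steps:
b(I, a) = 4*a
f(M, k) = 2*k*(-52 + M) (f(M, k) = (M - 52)*(k + k) = (-52 + M)*(2*k) = 2*k*(-52 + M))
n = 2*√1303 (n = √(5372 + 2*1*(-52 + 4*(-7))) = √(5372 + 2*1*(-52 - 28)) = √(5372 + 2*1*(-80)) = √(5372 - 160) = √5212 = 2*√1303 ≈ 72.194)
(n + 13868) + 23828 = (2*√1303 + 13868) + 23828 = (13868 + 2*√1303) + 23828 = 37696 + 2*√1303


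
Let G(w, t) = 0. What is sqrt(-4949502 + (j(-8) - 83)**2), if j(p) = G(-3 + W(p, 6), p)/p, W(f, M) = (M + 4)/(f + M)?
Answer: I*sqrt(4942613) ≈ 2223.2*I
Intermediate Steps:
W(f, M) = (4 + M)/(M + f)
j(p) = 0 (j(p) = 0/p = 0)
sqrt(-4949502 + (j(-8) - 83)**2) = sqrt(-4949502 + (0 - 83)**2) = sqrt(-4949502 + (-83)**2) = sqrt(-4949502 + 6889) = sqrt(-4942613) = I*sqrt(4942613)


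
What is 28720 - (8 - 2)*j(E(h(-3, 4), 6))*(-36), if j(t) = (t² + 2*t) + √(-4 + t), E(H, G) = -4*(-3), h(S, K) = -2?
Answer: 65008 + 432*√2 ≈ 65619.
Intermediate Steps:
E(H, G) = 12
j(t) = t² + √(-4 + t) + 2*t
28720 - (8 - 2)*j(E(h(-3, 4), 6))*(-36) = 28720 - (8 - 2)*(12² + √(-4 + 12) + 2*12)*(-36) = 28720 - 6*(144 + √8 + 24)*(-36) = 28720 - 6*(144 + 2*√2 + 24)*(-36) = 28720 - 6*(168 + 2*√2)*(-36) = 28720 - (1008 + 12*√2)*(-36) = 28720 - (-36288 - 432*√2) = 28720 + (36288 + 432*√2) = 65008 + 432*√2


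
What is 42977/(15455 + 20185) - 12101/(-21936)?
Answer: 5204633/2961360 ≈ 1.7575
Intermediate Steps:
42977/(15455 + 20185) - 12101/(-21936) = 42977/35640 - 12101*(-1/21936) = 42977*(1/35640) + 12101/21936 = 3907/3240 + 12101/21936 = 5204633/2961360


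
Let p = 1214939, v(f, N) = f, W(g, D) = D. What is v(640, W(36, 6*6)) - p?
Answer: -1214299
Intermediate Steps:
v(640, W(36, 6*6)) - p = 640 - 1*1214939 = 640 - 1214939 = -1214299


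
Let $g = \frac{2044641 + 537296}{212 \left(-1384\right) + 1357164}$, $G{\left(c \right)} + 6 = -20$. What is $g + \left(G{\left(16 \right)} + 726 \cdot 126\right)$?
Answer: $\frac{1332644769}{14572} \approx 91452.0$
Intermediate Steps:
$G{\left(c \right)} = -26$ ($G{\left(c \right)} = -6 - 20 = -26$)
$g = \frac{35369}{14572}$ ($g = \frac{2581937}{-293408 + 1357164} = \frac{2581937}{1063756} = 2581937 \cdot \frac{1}{1063756} = \frac{35369}{14572} \approx 2.4272$)
$g + \left(G{\left(16 \right)} + 726 \cdot 126\right) = \frac{35369}{14572} + \left(-26 + 726 \cdot 126\right) = \frac{35369}{14572} + \left(-26 + 91476\right) = \frac{35369}{14572} + 91450 = \frac{1332644769}{14572}$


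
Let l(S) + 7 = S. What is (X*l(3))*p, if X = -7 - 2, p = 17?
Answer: 612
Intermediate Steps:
l(S) = -7 + S
X = -9
(X*l(3))*p = -9*(-7 + 3)*17 = -9*(-4)*17 = 36*17 = 612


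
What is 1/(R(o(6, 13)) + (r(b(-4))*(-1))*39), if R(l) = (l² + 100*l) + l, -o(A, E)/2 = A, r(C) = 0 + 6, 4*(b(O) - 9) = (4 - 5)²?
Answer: -1/1302 ≈ -0.00076805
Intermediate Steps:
b(O) = 37/4 (b(O) = 9 + (4 - 5)²/4 = 9 + (¼)*(-1)² = 9 + (¼)*1 = 9 + ¼ = 37/4)
r(C) = 6
o(A, E) = -2*A
R(l) = l² + 101*l
1/(R(o(6, 13)) + (r(b(-4))*(-1))*39) = 1/((-2*6)*(101 - 2*6) + (6*(-1))*39) = 1/(-12*(101 - 12) - 6*39) = 1/(-12*89 - 234) = 1/(-1068 - 234) = 1/(-1302) = -1/1302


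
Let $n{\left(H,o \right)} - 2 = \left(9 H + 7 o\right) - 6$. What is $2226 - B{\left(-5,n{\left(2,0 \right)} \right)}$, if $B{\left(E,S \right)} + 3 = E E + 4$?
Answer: $2200$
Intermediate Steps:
$n{\left(H,o \right)} = -4 + 7 o + 9 H$ ($n{\left(H,o \right)} = 2 - \left(6 - 9 H - 7 o\right) = 2 + \left(-6 + 7 o + 9 H\right) = -4 + 7 o + 9 H$)
$B{\left(E,S \right)} = 1 + E^{2}$ ($B{\left(E,S \right)} = -3 + \left(E E + 4\right) = -3 + \left(E^{2} + 4\right) = -3 + \left(4 + E^{2}\right) = 1 + E^{2}$)
$2226 - B{\left(-5,n{\left(2,0 \right)} \right)} = 2226 - \left(1 + \left(-5\right)^{2}\right) = 2226 - \left(1 + 25\right) = 2226 - 26 = 2200$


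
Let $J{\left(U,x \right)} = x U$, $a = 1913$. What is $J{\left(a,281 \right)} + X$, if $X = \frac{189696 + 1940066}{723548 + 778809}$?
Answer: $\frac{807598642183}{1502357} \approx 5.3755 \cdot 10^{5}$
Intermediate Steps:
$J{\left(U,x \right)} = U x$
$X = \frac{2129762}{1502357} \approx 1.4176$
$J{\left(a,281 \right)} + X = 1913 \cdot 281 + \frac{2129762}{1502357} = 537553 + \frac{2129762}{1502357} = \frac{807598642183}{1502357}$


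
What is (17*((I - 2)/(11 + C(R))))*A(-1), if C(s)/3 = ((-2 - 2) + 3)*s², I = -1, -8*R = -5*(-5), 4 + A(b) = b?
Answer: -16320/1171 ≈ -13.937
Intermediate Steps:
A(b) = -4 + b
R = -25/8 (R = -(-5)*(-5)/8 = -⅛*25 = -25/8 ≈ -3.1250)
C(s) = -3*s² (C(s) = 3*(((-2 - 2) + 3)*s²) = 3*((-4 + 3)*s²) = 3*(-s²) = -3*s²)
(17*((I - 2)/(11 + C(R))))*A(-1) = (17*((-1 - 2)/(11 - 3*(-25/8)²)))*(-4 - 1) = (17*(-3/(11 - 3*625/64)))*(-5) = (17*(-3/(11 - 1875/64)))*(-5) = (17*(-3/(-1171/64)))*(-5) = (17*(-3*(-64/1171)))*(-5) = (17*(192/1171))*(-5) = (3264/1171)*(-5) = -16320/1171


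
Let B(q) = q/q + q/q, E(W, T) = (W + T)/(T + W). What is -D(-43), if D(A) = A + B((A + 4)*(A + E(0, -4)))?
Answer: 41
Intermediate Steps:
E(W, T) = 1 (E(W, T) = (T + W)/(T + W) = 1)
B(q) = 2 (B(q) = 1 + 1 = 2)
D(A) = 2 + A (D(A) = A + 2 = 2 + A)
-D(-43) = -(2 - 43) = -1*(-41) = 41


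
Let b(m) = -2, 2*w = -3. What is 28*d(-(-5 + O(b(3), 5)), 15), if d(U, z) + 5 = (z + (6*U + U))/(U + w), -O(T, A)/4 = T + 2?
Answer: 260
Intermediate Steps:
w = -3/2 (w = (½)*(-3) = -3/2 ≈ -1.5000)
O(T, A) = -8 - 4*T (O(T, A) = -4*(T + 2) = -4*(2 + T) = -8 - 4*T)
d(U, z) = -5 + (z + 7*U)/(-3/2 + U) (d(U, z) = -5 + (z + (6*U + U))/(U - 3/2) = -5 + (z + 7*U)/(-3/2 + U))
28*d(-(-5 + O(b(3), 5)), 15) = 28*((15 + 2*15 + 4*(-(-5 + (-8 - 4*(-2)))))/(-3 + 2*(-(-5 + (-8 - 4*(-2)))))) = 28*((15 + 30 + 4*(-(-5 + (-8 + 8))))/(-3 + 2*(-(-5 + (-8 + 8))))) = 28*((15 + 30 + 4*(-(-5 + 0)))/(-3 + 2*(-(-5 + 0)))) = 28*((15 + 30 + 4*(-1*(-5)))/(-3 + 2*(-1*(-5)))) = 28*((15 + 30 + 4*5)/(-3 + 2*5)) = 28*((15 + 30 + 20)/(-3 + 10)) = 28*(65/7) = 260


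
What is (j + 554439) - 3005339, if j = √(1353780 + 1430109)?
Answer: -2450900 + 9*√34369 ≈ -2.4492e+6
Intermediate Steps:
j = 9*√34369 (j = √2783889 = 9*√34369 ≈ 1668.5)
(j + 554439) - 3005339 = (9*√34369 + 554439) - 3005339 = (554439 + 9*√34369) - 3005339 = -2450900 + 9*√34369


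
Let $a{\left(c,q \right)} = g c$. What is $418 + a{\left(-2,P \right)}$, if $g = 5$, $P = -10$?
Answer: $408$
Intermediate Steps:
$a{\left(c,q \right)} = 5 c$
$418 + a{\left(-2,P \right)} = 418 + 5 \left(-2\right) = 418 - 10 = 408$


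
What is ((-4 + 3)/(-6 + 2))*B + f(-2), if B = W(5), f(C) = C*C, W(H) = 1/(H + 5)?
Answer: 161/40 ≈ 4.0250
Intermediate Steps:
W(H) = 1/(5 + H)
f(C) = C**2
B = 1/10 (B = 1/(5 + 5) = 1/10 ≈ 0.10000)
((-4 + 3)/(-6 + 2))*B + f(-2) = ((-4 + 3)/(-6 + 2))*(1/10) + (-2)**2 = -1/(-4)*(1/10) + 4 = -1*(-1/4)*(1/10) + 4 = (1/4)*(1/10) + 4 = 1/40 + 4 = 161/40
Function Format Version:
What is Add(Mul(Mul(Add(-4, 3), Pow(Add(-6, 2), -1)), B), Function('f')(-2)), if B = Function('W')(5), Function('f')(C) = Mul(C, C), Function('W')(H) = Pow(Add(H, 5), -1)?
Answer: Rational(161, 40) ≈ 4.0250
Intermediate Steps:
Function('W')(H) = Pow(Add(5, H), -1)
Function('f')(C) = Pow(C, 2)
B = Rational(1, 10) (B = Pow(Add(5, 5), -1) = Pow(10, -1) = Rational(1, 10) ≈ 0.10000)
Add(Mul(Mul(Add(-4, 3), Pow(Add(-6, 2), -1)), B), Function('f')(-2)) = Add(Mul(Mul(Add(-4, 3), Pow(Add(-6, 2), -1)), Rational(1, 10)), Pow(-2, 2)) = Add(Mul(Mul(-1, Pow(-4, -1)), Rational(1, 10)), 4) = Add(Mul(Mul(-1, Rational(-1, 4)), Rational(1, 10)), 4) = Add(Mul(Rational(1, 4), Rational(1, 10)), 4) = Add(Rational(1, 40), 4) = Rational(161, 40)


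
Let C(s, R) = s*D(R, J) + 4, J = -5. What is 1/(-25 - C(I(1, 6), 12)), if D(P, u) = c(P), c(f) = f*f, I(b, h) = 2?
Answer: -1/317 ≈ -0.0031546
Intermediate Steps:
c(f) = f²
D(P, u) = P²
C(s, R) = 4 + s*R² (C(s, R) = s*R² + 4 = 4 + s*R²)
1/(-25 - C(I(1, 6), 12)) = 1/(-25 - (4 + 2*12²)) = 1/(-25 - (4 + 2*144)) = 1/(-25 - (4 + 288)) = 1/(-25 - 1*292) = 1/(-25 - 292) = 1/(-317) = -1/317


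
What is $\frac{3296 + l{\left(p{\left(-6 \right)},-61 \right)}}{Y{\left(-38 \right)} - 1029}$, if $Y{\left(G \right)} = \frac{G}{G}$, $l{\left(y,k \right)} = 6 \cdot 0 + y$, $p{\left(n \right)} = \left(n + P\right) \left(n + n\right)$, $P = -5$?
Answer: $- \frac{857}{257} \approx -3.3346$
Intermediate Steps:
$p{\left(n \right)} = 2 n \left(-5 + n\right)$ ($p{\left(n \right)} = \left(n - 5\right) \left(n + n\right) = \left(-5 + n\right) 2 n = 2 n \left(-5 + n\right)$)
$l{\left(y,k \right)} = y$ ($l{\left(y,k \right)} = 0 + y = y$)
$Y{\left(G \right)} = 1$
$\frac{3296 + l{\left(p{\left(-6 \right)},-61 \right)}}{Y{\left(-38 \right)} - 1029} = \frac{3296 + 2 \left(-6\right) \left(-5 - 6\right)}{1 - 1029} = \frac{3296 + 2 \left(-6\right) \left(-11\right)}{-1028} = \left(3296 + 132\right) \left(- \frac{1}{1028}\right) = 3428 \left(- \frac{1}{1028}\right) = - \frac{857}{257}$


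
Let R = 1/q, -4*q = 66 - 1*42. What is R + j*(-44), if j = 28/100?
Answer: -1873/150 ≈ -12.487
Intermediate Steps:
j = 7/25 (j = 28*(1/100) = 7/25 ≈ 0.28000)
q = -6 (q = -(66 - 1*42)/4 = -(66 - 42)/4 = -¼*24 = -6)
R = -⅙ (R = 1/(-6) = -⅙ ≈ -0.16667)
R + j*(-44) = -⅙ + (7/25)*(-44) = -⅙ - 308/25 = -1873/150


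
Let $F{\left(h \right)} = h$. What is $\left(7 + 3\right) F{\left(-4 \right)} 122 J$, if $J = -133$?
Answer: $649040$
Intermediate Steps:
$\left(7 + 3\right) F{\left(-4 \right)} 122 J = \left(7 + 3\right) \left(-4\right) 122 \left(-133\right) = 10 \left(-4\right) 122 \left(-133\right) = \left(-40\right) 122 \left(-133\right) = \left(-4880\right) \left(-133\right) = 649040$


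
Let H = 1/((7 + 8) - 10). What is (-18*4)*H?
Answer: -72/5 ≈ -14.400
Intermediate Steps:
H = ⅕ (H = 1/(15 - 10) = 1/5 = ⅕ ≈ 0.20000)
(-18*4)*H = -18*4*(⅕) = -72*⅕ = -72/5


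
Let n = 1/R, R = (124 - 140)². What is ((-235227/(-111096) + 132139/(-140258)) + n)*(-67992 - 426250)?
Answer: -24215514384750325/41552274048 ≈ -5.8277e+5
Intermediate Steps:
R = 256 (R = (-16)² = 256)
n = 1/256 ≈ 0.0039063
((-235227/(-111096) + 132139/(-140258)) + n)*(-67992 - 426250) = ((-235227/(-111096) + 132139/(-140258)) + 1/256)*(-67992 - 426250) = ((-235227*(-1/111096) + 132139*(-1/140258)) + 1/256)*(-494242) = ((78409/37032 - 132139/140258) + 1/256)*(-494242) = (3052059037/2597017128 + 1/256)*(-494242) = (97990516325/83104548096)*(-494242) = -24215514384750325/41552274048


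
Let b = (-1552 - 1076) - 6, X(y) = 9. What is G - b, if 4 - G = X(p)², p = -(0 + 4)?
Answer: 2557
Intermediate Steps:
p = -4 (p = -1*4 = -4)
G = -77 (G = 4 - 1*9² = 4 - 1*81 = 4 - 81 = -77)
b = -2634 (b = -2628 - 6 = -2634)
G - b = -77 - 1*(-2634) = -77 + 2634 = 2557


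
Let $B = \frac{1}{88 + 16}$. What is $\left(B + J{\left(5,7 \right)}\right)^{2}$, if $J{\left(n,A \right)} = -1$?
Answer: $\frac{10609}{10816} \approx 0.98086$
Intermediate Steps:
$B = \frac{1}{104} \approx 0.0096154$
$\left(B + J{\left(5,7 \right)}\right)^{2} = \left(\frac{1}{104} - 1\right)^{2} = \left(- \frac{103}{104}\right)^{2} = \frac{10609}{10816}$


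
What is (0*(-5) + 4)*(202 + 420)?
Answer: 2488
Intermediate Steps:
(0*(-5) + 4)*(202 + 420) = (0 + 4)*622 = 4*622 = 2488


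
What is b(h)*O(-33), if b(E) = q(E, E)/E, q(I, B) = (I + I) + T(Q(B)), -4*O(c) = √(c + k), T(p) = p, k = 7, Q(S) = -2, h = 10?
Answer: -9*I*√26/20 ≈ -2.2946*I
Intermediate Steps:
O(c) = -√(7 + c)/4 (O(c) = -√(c + 7)/4 = -√(7 + c)/4)
q(I, B) = -2 + 2*I (q(I, B) = (I + I) - 2 = 2*I - 2 = -2 + 2*I)
b(E) = (-2 + 2*E)/E
b(h)*O(-33) = (2 - 2/10)*(-√(7 - 33)/4) = (2 - 2*⅒)*(-I*√26/4) = (2 - ⅕)*(-I*√26/4) = 9*(-I*√26/4)/5 = -9*I*√26/20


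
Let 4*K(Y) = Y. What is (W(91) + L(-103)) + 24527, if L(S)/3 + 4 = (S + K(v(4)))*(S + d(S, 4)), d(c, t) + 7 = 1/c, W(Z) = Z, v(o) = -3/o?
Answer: 96673131/1648 ≈ 58661.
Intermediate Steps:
K(Y) = Y/4
d(c, t) = -7 + 1/c
L(S) = -12 + 3*(-3/16 + S)*(-7 + S + 1/S) (L(S) = -12 + 3*((S + (-3/4)/4)*(S + (-7 + 1/S))) = -12 + 3*((S + (-3*1/4)/4)*(-7 + S + 1/S)) = -12 + 3*((S + (1/4)*(-3/4))*(-7 + S + 1/S)) = -12 + 3*((S - 3/16)*(-7 + S + 1/S)) = -12 + 3*((-3/16 + S)*(-7 + S + 1/S)) = -12 + 3*(-3/16 + S)*(-7 + S + 1/S))
(W(91) + L(-103)) + 24527 = (91 + (3/16)*(-3 - 103*(-27 - 115*(-103) + 16*(-103)**2))/(-103)) + 24527 = (91 + (3/16)*(-1/103)*(-3 - 103*(-27 + 11845 + 16*10609))) + 24527 = (91 + (3/16)*(-1/103)*(-3 - 103*(-27 + 11845 + 169744))) + 24527 = (91 + (3/16)*(-1/103)*(-3 - 103*181562)) + 24527 = (91 + (3/16)*(-1/103)*(-3 - 18700886)) + 24527 = (91 + (3/16)*(-1/103)*(-18700889)) + 24527 = (91 + 56102667/1648) + 24527 = 56252635/1648 + 24527 = 96673131/1648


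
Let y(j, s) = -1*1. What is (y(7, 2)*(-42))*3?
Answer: 126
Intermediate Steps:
y(j, s) = -1
(y(7, 2)*(-42))*3 = -1*(-42)*3 = 42*3 = 126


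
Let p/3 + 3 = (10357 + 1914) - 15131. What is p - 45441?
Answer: -54030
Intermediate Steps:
p = -8589 (p = -9 + 3*((10357 + 1914) - 15131) = -9 + 3*(12271 - 15131) = -9 + 3*(-2860) = -9 - 8580 = -8589)
p - 45441 = -8589 - 45441 = -54030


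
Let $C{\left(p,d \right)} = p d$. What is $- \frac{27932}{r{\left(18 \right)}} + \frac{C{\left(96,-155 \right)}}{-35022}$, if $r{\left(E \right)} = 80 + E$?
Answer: $- \frac{81398022}{286013} \approx -284.6$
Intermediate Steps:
$C{\left(p,d \right)} = d p$
$- \frac{27932}{r{\left(18 \right)}} + \frac{C{\left(96,-155 \right)}}{-35022} = - \frac{27932}{80 + 18} + \frac{\left(-155\right) 96}{-35022} = - \frac{27932}{98} - - \frac{2480}{5837} = \left(-27932\right) \frac{1}{98} + \frac{2480}{5837} = - \frac{13966}{49} + \frac{2480}{5837} = - \frac{81398022}{286013}$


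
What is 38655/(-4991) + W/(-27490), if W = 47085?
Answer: -259525437/27440518 ≈ -9.4577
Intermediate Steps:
38655/(-4991) + W/(-27490) = 38655/(-4991) + 47085/(-27490) = 38655*(-1/4991) + 47085*(-1/27490) = -38655/4991 - 9417/5498 = -259525437/27440518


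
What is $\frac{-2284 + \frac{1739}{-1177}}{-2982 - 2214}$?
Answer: $\frac{896669}{2038564} \approx 0.43985$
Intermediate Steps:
$\frac{-2284 + \frac{1739}{-1177}}{-2982 - 2214} = \frac{-2284 + 1739 \left(- \frac{1}{1177}\right)}{-5196} = \left(-2284 - \frac{1739}{1177}\right) \left(- \frac{1}{5196}\right) = \left(- \frac{2690007}{1177}\right) \left(- \frac{1}{5196}\right) = \frac{896669}{2038564}$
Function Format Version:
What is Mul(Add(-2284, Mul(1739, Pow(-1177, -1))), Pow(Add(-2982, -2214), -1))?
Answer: Rational(896669, 2038564) ≈ 0.43985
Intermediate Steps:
Mul(Add(-2284, Mul(1739, Pow(-1177, -1))), Pow(Add(-2982, -2214), -1)) = Mul(Add(-2284, Mul(1739, Rational(-1, 1177))), Pow(-5196, -1)) = Mul(Add(-2284, Rational(-1739, 1177)), Rational(-1, 5196)) = Mul(Rational(-2690007, 1177), Rational(-1, 5196)) = Rational(896669, 2038564)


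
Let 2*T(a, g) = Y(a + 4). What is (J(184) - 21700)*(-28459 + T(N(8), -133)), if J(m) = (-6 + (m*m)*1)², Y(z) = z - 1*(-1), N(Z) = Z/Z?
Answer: -32604907564800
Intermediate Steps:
N(Z) = 1
Y(z) = 1 + z (Y(z) = z + 1 = 1 + z)
T(a, g) = 5/2 + a/2 (T(a, g) = (1 + (a + 4))/2 = (1 + (4 + a))/2 = (5 + a)/2 = 5/2 + a/2)
J(m) = (-6 + m²)² (J(m) = (-6 + m²*1)² = (-6 + m²)²)
(J(184) - 21700)*(-28459 + T(N(8), -133)) = ((-6 + 184²)² - 21700)*(-28459 + (5/2 + (½)*1)) = ((-6 + 33856)² - 21700)*(-28459 + (5/2 + ½)) = (33850² - 21700)*(-28459 + 3) = (1145822500 - 21700)*(-28456) = 1145800800*(-28456) = -32604907564800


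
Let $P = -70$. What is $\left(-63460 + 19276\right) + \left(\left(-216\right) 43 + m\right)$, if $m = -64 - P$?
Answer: $-53466$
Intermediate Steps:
$m = 6$ ($m = -64 - -70 = -64 + 70 = 6$)
$\left(-63460 + 19276\right) + \left(\left(-216\right) 43 + m\right) = \left(-63460 + 19276\right) + \left(\left(-216\right) 43 + 6\right) = -44184 + \left(-9288 + 6\right) = -44184 - 9282 = -53466$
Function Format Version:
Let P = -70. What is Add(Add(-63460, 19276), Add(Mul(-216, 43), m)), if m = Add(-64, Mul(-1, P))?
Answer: -53466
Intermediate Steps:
m = 6 (m = Add(-64, Mul(-1, -70)) = Add(-64, 70) = 6)
Add(Add(-63460, 19276), Add(Mul(-216, 43), m)) = Add(Add(-63460, 19276), Add(Mul(-216, 43), 6)) = Add(-44184, Add(-9288, 6)) = Add(-44184, -9282) = -53466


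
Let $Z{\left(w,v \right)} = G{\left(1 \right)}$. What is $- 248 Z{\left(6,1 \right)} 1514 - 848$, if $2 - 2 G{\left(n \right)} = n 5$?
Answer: $562360$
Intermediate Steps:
$G{\left(n \right)} = 1 - \frac{5 n}{2}$ ($G{\left(n \right)} = 1 - \frac{n 5}{2} = 1 - \frac{5 n}{2}$)
$Z{\left(w,v \right)} = - \frac{3}{2}$ ($Z{\left(w,v \right)} = 1 - \frac{5}{2} = - \frac{3}{2}$)
$- 248 Z{\left(6,1 \right)} 1514 - 848 = \left(-248\right) \left(- \frac{3}{2}\right) 1514 - 848 = 372 \cdot 1514 - 848 = 563208 - 848 = 562360$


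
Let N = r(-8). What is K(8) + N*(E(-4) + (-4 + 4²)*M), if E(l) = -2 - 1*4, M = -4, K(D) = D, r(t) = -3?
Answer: 170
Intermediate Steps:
N = -3
E(l) = -6 (E(l) = -2 - 4 = -6)
K(8) + N*(E(-4) + (-4 + 4²)*M) = 8 - 3*(-6 + (-4 + 4²)*(-4)) = 8 - 3*(-6 + (-4 + 16)*(-4)) = 8 - 3*(-6 + 12*(-4)) = 8 - 3*(-6 - 48) = 8 - 3*(-54) = 8 + 162 = 170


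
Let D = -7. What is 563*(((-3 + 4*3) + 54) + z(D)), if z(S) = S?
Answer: 31528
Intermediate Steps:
563*(((-3 + 4*3) + 54) + z(D)) = 563*(((-3 + 4*3) + 54) - 7) = 563*(((-3 + 12) + 54) - 7) = 563*((9 + 54) - 7) = 563*(63 - 7) = 563*56 = 31528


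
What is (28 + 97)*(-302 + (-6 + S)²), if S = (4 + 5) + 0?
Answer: -36625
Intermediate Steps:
S = 9 (S = 9 + 0 = 9)
(28 + 97)*(-302 + (-6 + S)²) = (28 + 97)*(-302 + (-6 + 9)²) = 125*(-302 + 3²) = 125*(-302 + 9) = 125*(-293) = -36625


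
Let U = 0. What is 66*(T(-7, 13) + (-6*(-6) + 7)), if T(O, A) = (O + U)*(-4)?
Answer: 4686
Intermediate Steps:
T(O, A) = -4*O (T(O, A) = (O + 0)*(-4) = O*(-4) = -4*O)
66*(T(-7, 13) + (-6*(-6) + 7)) = 66*(-4*(-7) + (-6*(-6) + 7)) = 66*(28 + (36 + 7)) = 66*(28 + 43) = 66*71 = 4686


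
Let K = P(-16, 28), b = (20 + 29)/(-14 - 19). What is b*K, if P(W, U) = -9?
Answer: 147/11 ≈ 13.364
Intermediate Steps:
b = -49/33 (b = 49/(-33) = 49*(-1/33) = -49/33 ≈ -1.4848)
K = -9
b*K = -49/33*(-9) = 147/11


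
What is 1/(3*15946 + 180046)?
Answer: 1/227884 ≈ 4.3882e-6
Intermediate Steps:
1/(3*15946 + 180046) = 1/(47838 + 180046) = 1/227884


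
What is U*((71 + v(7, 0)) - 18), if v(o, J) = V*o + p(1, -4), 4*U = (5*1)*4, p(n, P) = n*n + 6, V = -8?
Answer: 20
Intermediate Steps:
p(n, P) = 6 + n**2 (p(n, P) = n**2 + 6 = 6 + n**2)
U = 5 (U = ((5*1)*4)/4 = (5*4)/4 = (1/4)*20 = 5)
v(o, J) = 7 - 8*o (v(o, J) = -8*o + (6 + 1**2) = -8*o + (6 + 1) = -8*o + 7 = 7 - 8*o)
U*((71 + v(7, 0)) - 18) = 5*((71 + (7 - 8*7)) - 18) = 5*((71 + (7 - 56)) - 18) = 5*((71 - 49) - 18) = 5*(22 - 18) = 5*4 = 20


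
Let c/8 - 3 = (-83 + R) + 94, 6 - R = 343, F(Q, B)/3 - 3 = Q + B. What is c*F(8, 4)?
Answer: -116280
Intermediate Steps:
F(Q, B) = 9 + 3*B + 3*Q (F(Q, B) = 9 + 3*(Q + B) = 9 + 3*(B + Q) = 9 + (3*B + 3*Q) = 9 + 3*B + 3*Q)
R = -337 (R = 6 - 1*343 = 6 - 343 = -337)
c = -2584 (c = 24 + 8*((-83 - 337) + 94) = 24 + 8*(-420 + 94) = 24 + 8*(-326) = 24 - 2608 = -2584)
c*F(8, 4) = -2584*(9 + 3*4 + 3*8) = -2584*(9 + 12 + 24) = -2584*45 = -116280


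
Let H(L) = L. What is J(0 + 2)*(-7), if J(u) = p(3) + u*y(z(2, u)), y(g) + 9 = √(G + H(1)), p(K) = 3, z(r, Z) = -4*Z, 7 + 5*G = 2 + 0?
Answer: 105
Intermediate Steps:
G = -1 (G = -7/5 + (2 + 0)/5 = -7/5 + (⅕)*2 = -7/5 + ⅖ = -1)
y(g) = -9 (y(g) = -9 + √(-1 + 1) = -9 + √0 = -9 + 0 = -9)
J(u) = 3 - 9*u (J(u) = 3 + u*(-9) = 3 - 9*u)
J(0 + 2)*(-7) = (3 - 9*(0 + 2))*(-7) = (3 - 9*2)*(-7) = (3 - 18)*(-7) = -15*(-7) = 105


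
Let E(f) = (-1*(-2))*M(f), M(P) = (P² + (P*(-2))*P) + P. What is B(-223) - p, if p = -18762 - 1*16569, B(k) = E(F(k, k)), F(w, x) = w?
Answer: -64573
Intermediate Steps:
M(P) = P - P² (M(P) = (P² + (-2*P)*P) + P = (P² - 2*P²) + P = -P² + P = P - P²)
E(f) = 2*f*(1 - f) (E(f) = (-1*(-2))*(f*(1 - f)) = 2*(f*(1 - f)) = 2*f*(1 - f))
B(k) = 2*k*(1 - k)
p = -35331 (p = -18762 - 16569 = -35331)
B(-223) - p = 2*(-223)*(1 - 1*(-223)) - 1*(-35331) = 2*(-223)*(1 + 223) + 35331 = 2*(-223)*224 + 35331 = -99904 + 35331 = -64573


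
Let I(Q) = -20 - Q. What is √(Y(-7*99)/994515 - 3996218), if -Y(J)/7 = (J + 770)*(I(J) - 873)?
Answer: I*√158099984337958482/198903 ≈ 1999.1*I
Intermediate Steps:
Y(J) = -7*(-893 - J)*(770 + J) (Y(J) = -7*(J + 770)*((-20 - J) - 873) = -7*(770 + J)*(-893 - J) = -7*(-893 - J)*(770 + J))
√(Y(-7*99)/994515 - 3996218) = √((4813270 + 7*(-7*99)² + 11641*(-7*99))/994515 - 3996218) = √((4813270 + 7*(-693)² + 11641*(-693))*(1/994515) - 3996218) = √((4813270 + 7*480249 - 8067213)*(1/994515) - 3996218) = √((4813270 + 3361743 - 8067213)*(1/994515) - 3996218) = √(107800*(1/994515) - 3996218) = √(21560/198903 - 3996218) = √(-794859727294/198903) = I*√158099984337958482/198903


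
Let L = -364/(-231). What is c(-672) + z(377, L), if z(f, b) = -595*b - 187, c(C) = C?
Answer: -59287/33 ≈ -1796.6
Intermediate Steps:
L = 52/33 (L = -364*(-1/231) = 52/33 ≈ 1.5758)
z(f, b) = -187 - 595*b
c(-672) + z(377, L) = -672 + (-187 - 595*52/33) = -672 + (-187 - 30940/33) = -672 - 37111/33 = -59287/33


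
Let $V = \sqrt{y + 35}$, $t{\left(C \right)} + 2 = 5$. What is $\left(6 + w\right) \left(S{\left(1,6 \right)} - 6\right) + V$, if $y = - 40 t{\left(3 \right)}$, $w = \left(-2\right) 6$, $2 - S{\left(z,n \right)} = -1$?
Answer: $18 + i \sqrt{85} \approx 18.0 + 9.2195 i$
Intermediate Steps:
$S{\left(z,n \right)} = 3$ ($S{\left(z,n \right)} = 2 - -1 = 2 + 1 = 3$)
$w = -12$
$t{\left(C \right)} = 3$ ($t{\left(C \right)} = -2 + 5 = 3$)
$y = -120$ ($y = \left(-40\right) 3 = -120$)
$V = i \sqrt{85}$ ($V = \sqrt{-120 + 35} = \sqrt{-85} = i \sqrt{85} \approx 9.2195 i$)
$\left(6 + w\right) \left(S{\left(1,6 \right)} - 6\right) + V = \left(6 - 12\right) \left(3 - 6\right) + i \sqrt{85} = - 6 \left(3 - 6\right) + i \sqrt{85} = \left(-6\right) \left(-3\right) + i \sqrt{85} = 18 + i \sqrt{85}$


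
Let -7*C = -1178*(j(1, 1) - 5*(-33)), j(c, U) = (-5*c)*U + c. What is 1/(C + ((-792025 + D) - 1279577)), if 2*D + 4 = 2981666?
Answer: -1/553677 ≈ -1.8061e-6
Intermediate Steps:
D = 1490831 (D = -2 + (½)*2981666 = -2 + 1490833 = 1490831)
j(c, U) = c - 5*U*c (j(c, U) = -5*U*c + c = c - 5*U*c)
C = 27094 (C = -(-1178)*(1*(1 - 5*1) - 5*(-33))/7 = -(-1178)*(1*(1 - 5) + 165)/7 = -(-1178)*(1*(-4) + 165)/7 = -(-1178)*(-4 + 165)/7 = -(-1178)*161/7 = -⅐*(-189658) = 27094)
1/(C + ((-792025 + D) - 1279577)) = 1/(27094 + ((-792025 + 1490831) - 1279577)) = 1/(27094 + (698806 - 1279577)) = 1/(27094 - 580771) = 1/(-553677) = -1/553677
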